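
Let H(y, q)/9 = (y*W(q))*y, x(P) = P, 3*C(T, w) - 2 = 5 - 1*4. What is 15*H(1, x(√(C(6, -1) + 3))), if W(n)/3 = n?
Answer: 810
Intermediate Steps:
W(n) = 3*n
C(T, w) = 1 (C(T, w) = ⅔ + (5 - 1*4)/3 = ⅔ + (5 - 4)/3 = ⅔ + (⅓)*1 = ⅔ + ⅓ = 1)
H(y, q) = 27*q*y² (H(y, q) = 9*((y*(3*q))*y) = 9*((3*q*y)*y) = 9*(3*q*y²) = 27*q*y²)
15*H(1, x(√(C(6, -1) + 3))) = 15*(27*√(1 + 3)*1²) = 15*(27*√4*1) = 15*(27*2*1) = 15*54 = 810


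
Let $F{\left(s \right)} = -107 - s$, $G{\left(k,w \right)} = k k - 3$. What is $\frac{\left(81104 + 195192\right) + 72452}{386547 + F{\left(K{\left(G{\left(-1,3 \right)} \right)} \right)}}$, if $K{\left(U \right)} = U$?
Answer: $\frac{174374}{193221} \approx 0.90246$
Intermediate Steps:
$G{\left(k,w \right)} = -3 + k^{2}$ ($G{\left(k,w \right)} = k^{2} - 3 = -3 + k^{2}$)
$\frac{\left(81104 + 195192\right) + 72452}{386547 + F{\left(K{\left(G{\left(-1,3 \right)} \right)} \right)}} = \frac{\left(81104 + 195192\right) + 72452}{386547 - 105} = \frac{276296 + 72452}{386547 - 105} = \frac{348748}{386547 - 105} = \frac{348748}{386442} = 348748 \cdot \frac{1}{386442} = \frac{174374}{193221}$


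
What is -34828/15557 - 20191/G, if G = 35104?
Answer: -1536713499/546112928 ≈ -2.8139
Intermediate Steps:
-34828/15557 - 20191/G = -34828/15557 - 20191/35104 = -1536713499/546112928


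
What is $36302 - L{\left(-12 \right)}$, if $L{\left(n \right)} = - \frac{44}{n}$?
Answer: $\frac{108895}{3} \approx 36298.0$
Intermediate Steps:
$36302 - L{\left(-12 \right)} = 36302 - - \frac{44}{-12} = 36302 - \left(-44\right) \left(- \frac{1}{12}\right) = 36302 - \frac{11}{3} = \frac{108895}{3}$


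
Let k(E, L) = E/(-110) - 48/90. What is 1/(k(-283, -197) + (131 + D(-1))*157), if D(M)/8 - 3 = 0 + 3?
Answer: 330/9274663 ≈ 3.5581e-5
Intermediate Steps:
D(M) = 48 (D(M) = 24 + 8*(0 + 3) = 24 + 8*3 = 24 + 24 = 48)
k(E, L) = -8/15 - E/110 (k(E, L) = E*(-1/110) - 48*1/90 = -E/110 - 8/15 = -8/15 - E/110)
1/(k(-283, -197) + (131 + D(-1))*157) = 1/((-8/15 - 1/110*(-283)) + (131 + 48)*157) = 1/((-8/15 + 283/110) + 179*157) = 1/(673/330 + 28103) = 1/(9274663/330) = 330/9274663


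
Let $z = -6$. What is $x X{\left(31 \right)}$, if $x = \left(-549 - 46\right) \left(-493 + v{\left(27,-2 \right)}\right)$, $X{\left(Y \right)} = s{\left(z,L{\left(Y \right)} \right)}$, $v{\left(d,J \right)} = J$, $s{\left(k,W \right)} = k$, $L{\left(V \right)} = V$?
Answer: $-1767150$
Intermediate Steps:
$X{\left(Y \right)} = -6$
$x = 294525$ ($x = \left(-549 - 46\right) \left(-493 - 2\right) = \left(-595\right) \left(-495\right) = 294525$)
$x X{\left(31 \right)} = 294525 \left(-6\right) = -1767150$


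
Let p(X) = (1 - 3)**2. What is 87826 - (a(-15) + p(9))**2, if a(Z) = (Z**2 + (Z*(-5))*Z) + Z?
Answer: -742095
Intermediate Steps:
a(Z) = Z - 4*Z**2 (a(Z) = (Z**2 + (-5*Z)*Z) + Z = (Z**2 - 5*Z**2) + Z = -4*Z**2 + Z = Z - 4*Z**2)
p(X) = 4 (p(X) = (-2)**2 = 4)
87826 - (a(-15) + p(9))**2 = 87826 - (-15*(1 - 4*(-15)) + 4)**2 = 87826 - (-15*(1 + 60) + 4)**2 = 87826 - (-15*61 + 4)**2 = 87826 - (-915 + 4)**2 = 87826 - 1*(-911)**2 = 87826 - 1*829921 = 87826 - 829921 = -742095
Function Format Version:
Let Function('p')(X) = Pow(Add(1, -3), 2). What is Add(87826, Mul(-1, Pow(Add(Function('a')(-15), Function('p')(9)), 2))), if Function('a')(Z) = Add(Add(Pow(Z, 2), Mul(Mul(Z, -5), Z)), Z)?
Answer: -742095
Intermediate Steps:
Function('a')(Z) = Add(Z, Mul(-4, Pow(Z, 2))) (Function('a')(Z) = Add(Add(Pow(Z, 2), Mul(Mul(-5, Z), Z)), Z) = Add(Add(Pow(Z, 2), Mul(-5, Pow(Z, 2))), Z) = Add(Mul(-4, Pow(Z, 2)), Z) = Add(Z, Mul(-4, Pow(Z, 2))))
Function('p')(X) = 4 (Function('p')(X) = Pow(-2, 2) = 4)
Add(87826, Mul(-1, Pow(Add(Function('a')(-15), Function('p')(9)), 2))) = Add(87826, Mul(-1, Pow(Add(Mul(-15, Add(1, Mul(-4, -15))), 4), 2))) = Add(87826, Mul(-1, Pow(Add(Mul(-15, Add(1, 60)), 4), 2))) = Add(87826, Mul(-1, Pow(Add(Mul(-15, 61), 4), 2))) = Add(87826, Mul(-1, Pow(Add(-915, 4), 2))) = Add(87826, Mul(-1, Pow(-911, 2))) = Add(87826, Mul(-1, 829921)) = Add(87826, -829921) = -742095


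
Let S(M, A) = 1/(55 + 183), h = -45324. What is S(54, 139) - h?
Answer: 10787113/238 ≈ 45324.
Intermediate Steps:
S(M, A) = 1/238
S(54, 139) - h = 1/238 - 1*(-45324) = 1/238 + 45324 = 10787113/238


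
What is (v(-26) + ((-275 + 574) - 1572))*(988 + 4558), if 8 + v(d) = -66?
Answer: -7470462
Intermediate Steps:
v(d) = -74 (v(d) = -8 - 66 = -74)
(v(-26) + ((-275 + 574) - 1572))*(988 + 4558) = (-74 + ((-275 + 574) - 1572))*(988 + 4558) = (-74 + (299 - 1572))*5546 = (-74 - 1273)*5546 = -1347*5546 = -7470462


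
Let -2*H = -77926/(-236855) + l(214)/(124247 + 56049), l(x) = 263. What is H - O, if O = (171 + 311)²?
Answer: -19842346523042801/85408018160 ≈ -2.3232e+5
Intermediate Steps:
O = 232324 (O = 482² = 232324)
H = -14112038961/85408018160 (H = -(-77926/(-236855) + 263/(124247 + 56049))/2 = -(-77926*(-1/236855) + 263/180296)/2 = -(77926/236855 + 263*(1/180296))/2 = -(77926/236855 + 263/180296)/2 = -½*14112038961/42704009080 = -14112038961/85408018160 ≈ -0.16523)
H - O = -14112038961/85408018160 - 1*232324 = -14112038961/85408018160 - 232324 = -19842346523042801/85408018160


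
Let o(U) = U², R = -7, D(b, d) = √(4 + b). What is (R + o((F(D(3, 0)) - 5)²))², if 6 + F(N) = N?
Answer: 612691193 - 222632960*√7 ≈ 2.3660e+7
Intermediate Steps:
F(N) = -6 + N
(R + o((F(D(3, 0)) - 5)²))² = (-7 + (((-6 + √(4 + 3)) - 5)²)²)² = (-7 + (((-6 + √7) - 5)²)²)² = (-7 + ((-11 + √7)²)²)² = (-7 + (-11 + √7)⁴)²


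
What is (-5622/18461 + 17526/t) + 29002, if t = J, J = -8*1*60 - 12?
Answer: 43848900019/1513802 ≈ 28966.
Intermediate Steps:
J = -492 (J = -8*60 - 12 = -480 - 12 = -492)
t = -492
(-5622/18461 + 17526/t) + 29002 = (-5622/18461 + 17526/(-492)) + 29002 = (-5622*1/18461 + 17526*(-1/492)) + 29002 = (-5622/18461 - 2921/82) + 29002 = -54385585/1513802 + 29002 = 43848900019/1513802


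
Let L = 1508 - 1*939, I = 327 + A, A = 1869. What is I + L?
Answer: 2765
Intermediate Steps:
I = 2196 (I = 327 + 1869 = 2196)
L = 569 (L = 1508 - 939 = 569)
I + L = 2196 + 569 = 2765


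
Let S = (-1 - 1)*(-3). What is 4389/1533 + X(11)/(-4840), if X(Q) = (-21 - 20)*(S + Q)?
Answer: 1062441/353320 ≈ 3.0070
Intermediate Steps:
S = 6 (S = -2*(-3) = 6)
X(Q) = -246 - 41*Q (X(Q) = (-21 - 20)*(6 + Q) = -41*(6 + Q) = -246 - 41*Q)
4389/1533 + X(11)/(-4840) = 4389/1533 + (-246 - 41*11)/(-4840) = 4389*(1/1533) + (-246 - 451)*(-1/4840) = 209/73 - 697*(-1/4840) = 209/73 + 697/4840 = 1062441/353320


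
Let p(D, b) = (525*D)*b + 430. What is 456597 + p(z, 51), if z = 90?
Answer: 2866777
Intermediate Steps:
p(D, b) = 430 + 525*D*b (p(D, b) = 525*D*b + 430 = 430 + 525*D*b)
456597 + p(z, 51) = 456597 + (430 + 525*90*51) = 456597 + (430 + 2409750) = 456597 + 2410180 = 2866777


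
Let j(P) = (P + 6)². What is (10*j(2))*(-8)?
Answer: -5120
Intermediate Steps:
j(P) = (6 + P)²
(10*j(2))*(-8) = (10*(6 + 2)²)*(-8) = (10*8²)*(-8) = (10*64)*(-8) = 640*(-8) = -5120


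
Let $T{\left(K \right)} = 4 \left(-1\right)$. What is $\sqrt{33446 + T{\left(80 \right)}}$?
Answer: $\sqrt{33442} \approx 182.87$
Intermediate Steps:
$T{\left(K \right)} = -4$
$\sqrt{33446 + T{\left(80 \right)}} = \sqrt{33446 - 4} = \sqrt{33442}$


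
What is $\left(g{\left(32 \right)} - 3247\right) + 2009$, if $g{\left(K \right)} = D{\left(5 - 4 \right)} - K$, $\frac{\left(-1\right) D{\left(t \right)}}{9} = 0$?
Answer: $-1270$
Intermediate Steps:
$D{\left(t \right)} = 0$ ($D{\left(t \right)} = \left(-9\right) 0 = 0$)
$g{\left(K \right)} = - K$ ($g{\left(K \right)} = 0 - K = - K$)
$\left(g{\left(32 \right)} - 3247\right) + 2009 = \left(\left(-1\right) 32 - 3247\right) + 2009 = \left(-32 - 3247\right) + 2009 = -3279 + 2009 = -1270$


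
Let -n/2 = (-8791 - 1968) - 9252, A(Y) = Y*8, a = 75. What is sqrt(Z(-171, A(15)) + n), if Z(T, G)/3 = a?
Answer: sqrt(40247) ≈ 200.62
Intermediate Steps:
A(Y) = 8*Y
Z(T, G) = 225 (Z(T, G) = 3*75 = 225)
n = 40022 (n = -2*((-8791 - 1968) - 9252) = -2*(-10759 - 9252) = -2*(-20011) = 40022)
sqrt(Z(-171, A(15)) + n) = sqrt(225 + 40022) = sqrt(40247)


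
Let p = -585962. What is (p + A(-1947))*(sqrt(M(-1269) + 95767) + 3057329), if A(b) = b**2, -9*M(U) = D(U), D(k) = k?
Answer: 9798271673663 + 6409694*sqrt(23977) ≈ 9.7993e+12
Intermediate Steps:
M(U) = -U/9
(p + A(-1947))*(sqrt(M(-1269) + 95767) + 3057329) = (-585962 + (-1947)**2)*(sqrt(-1/9*(-1269) + 95767) + 3057329) = (-585962 + 3790809)*(sqrt(141 + 95767) + 3057329) = 3204847*(sqrt(95908) + 3057329) = 3204847*(2*sqrt(23977) + 3057329) = 3204847*(3057329 + 2*sqrt(23977)) = 9798271673663 + 6409694*sqrt(23977)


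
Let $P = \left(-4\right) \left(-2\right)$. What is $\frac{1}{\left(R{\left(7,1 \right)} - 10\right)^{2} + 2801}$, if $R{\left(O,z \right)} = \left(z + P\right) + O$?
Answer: $\frac{1}{2837} \approx 0.00035249$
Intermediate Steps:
$P = 8$
$R{\left(O,z \right)} = 8 + O + z$ ($R{\left(O,z \right)} = \left(z + 8\right) + O = \left(8 + z\right) + O = 8 + O + z$)
$\frac{1}{\left(R{\left(7,1 \right)} - 10\right)^{2} + 2801} = \frac{1}{\left(\left(8 + 7 + 1\right) - 10\right)^{2} + 2801} = \frac{1}{\left(16 - 10\right)^{2} + 2801} = \frac{1}{6^{2} + 2801} = \frac{1}{36 + 2801} = \frac{1}{2837}$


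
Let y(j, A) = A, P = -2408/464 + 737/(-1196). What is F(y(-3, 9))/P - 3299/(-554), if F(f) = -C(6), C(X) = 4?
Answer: 741182673/111559534 ≈ 6.6438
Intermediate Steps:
P = -201371/34684 (P = -2408*1/464 + 737*(-1/1196) = -301/58 - 737/1196 = -201371/34684 ≈ -5.8059)
F(f) = -4 (F(f) = -1*4 = -4)
F(y(-3, 9))/P - 3299/(-554) = -4/(-201371/34684) - 3299/(-554) = -4*(-34684/201371) - 3299*(-1/554) = 138736/201371 + 3299/554 = 741182673/111559534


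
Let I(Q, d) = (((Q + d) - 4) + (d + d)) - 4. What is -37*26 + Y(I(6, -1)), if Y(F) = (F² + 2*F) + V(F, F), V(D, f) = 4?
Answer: -943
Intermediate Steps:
I(Q, d) = -8 + Q + 3*d (I(Q, d) = ((-4 + Q + d) + 2*d) - 4 = (-4 + Q + 3*d) - 4 = -8 + Q + 3*d)
Y(F) = 4 + F² + 2*F (Y(F) = (F² + 2*F) + 4 = 4 + F² + 2*F)
-37*26 + Y(I(6, -1)) = -37*26 + (4 + (-8 + 6 + 3*(-1))² + 2*(-8 + 6 + 3*(-1))) = -962 + (4 + (-8 + 6 - 3)² + 2*(-8 + 6 - 3)) = -962 + (4 + (-5)² + 2*(-5)) = -962 + (4 + 25 - 10) = -962 + 19 = -943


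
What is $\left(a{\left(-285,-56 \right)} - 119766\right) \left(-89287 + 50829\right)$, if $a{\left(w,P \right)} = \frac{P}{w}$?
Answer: $\frac{1312696682332}{285} \approx 4.606 \cdot 10^{9}$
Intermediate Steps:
$\left(a{\left(-285,-56 \right)} - 119766\right) \left(-89287 + 50829\right) = \left(- \frac{56}{-285} - 119766\right) \left(-89287 + 50829\right) = \left(\left(-56\right) \left(- \frac{1}{285}\right) - 119766\right) \left(-38458\right) = \left(\frac{56}{285} - 119766\right) \left(-38458\right) = \left(- \frac{34133254}{285}\right) \left(-38458\right) = \frac{1312696682332}{285}$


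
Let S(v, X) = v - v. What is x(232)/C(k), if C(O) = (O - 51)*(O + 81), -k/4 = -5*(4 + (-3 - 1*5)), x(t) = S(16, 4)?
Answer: 0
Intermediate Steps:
S(v, X) = 0
x(t) = 0
k = -80 (k = -(-20)*(4 + (-3 - 1*5)) = -(-20)*(4 + (-3 - 5)) = -(-20)*(4 - 8) = -(-20)*(-4) = -4*20 = -80)
C(O) = (-51 + O)*(81 + O)
x(232)/C(k) = 0/(-4131 + (-80)**2 + 30*(-80)) = 0/(-4131 + 6400 - 2400) = 0/(-131) = 0*(-1/131) = 0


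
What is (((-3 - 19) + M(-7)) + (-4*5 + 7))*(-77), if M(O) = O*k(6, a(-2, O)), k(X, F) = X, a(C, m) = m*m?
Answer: 5929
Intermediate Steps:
a(C, m) = m**2
M(O) = 6*O (M(O) = O*6 = 6*O)
(((-3 - 19) + M(-7)) + (-4*5 + 7))*(-77) = (((-3 - 19) + 6*(-7)) + (-4*5 + 7))*(-77) = ((-22 - 42) + (-20 + 7))*(-77) = (-64 - 13)*(-77) = -77*(-77) = 5929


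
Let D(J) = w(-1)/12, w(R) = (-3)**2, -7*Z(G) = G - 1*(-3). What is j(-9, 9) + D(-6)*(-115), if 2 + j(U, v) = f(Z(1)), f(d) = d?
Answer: -2487/28 ≈ -88.821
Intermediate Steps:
Z(G) = -3/7 - G/7 (Z(G) = -(G - 1*(-3))/7 = -(G + 3)/7 = -(3 + G)/7 = -3/7 - G/7)
w(R) = 9
D(J) = 3/4 (D(J) = 9/12 = 9*(1/12) = 3/4)
j(U, v) = -18/7 (j(U, v) = -2 + (-3/7 - 1/7*1) = -2 + (-3/7 - 1/7) = -2 - 4/7 = -18/7)
j(-9, 9) + D(-6)*(-115) = -18/7 + (3/4)*(-115) = -18/7 - 345/4 = -2487/28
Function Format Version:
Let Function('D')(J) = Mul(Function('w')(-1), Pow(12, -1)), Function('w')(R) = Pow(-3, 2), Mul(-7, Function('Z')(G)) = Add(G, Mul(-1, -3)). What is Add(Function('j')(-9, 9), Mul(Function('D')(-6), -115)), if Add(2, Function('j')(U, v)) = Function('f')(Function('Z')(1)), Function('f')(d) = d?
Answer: Rational(-2487, 28) ≈ -88.821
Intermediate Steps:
Function('Z')(G) = Add(Rational(-3, 7), Mul(Rational(-1, 7), G)) (Function('Z')(G) = Mul(Rational(-1, 7), Add(G, Mul(-1, -3))) = Mul(Rational(-1, 7), Add(G, 3)) = Mul(Rational(-1, 7), Add(3, G)) = Add(Rational(-3, 7), Mul(Rational(-1, 7), G)))
Function('w')(R) = 9
Function('D')(J) = Rational(3, 4) (Function('D')(J) = Mul(9, Pow(12, -1)) = Mul(9, Rational(1, 12)) = Rational(3, 4))
Function('j')(U, v) = Rational(-18, 7) (Function('j')(U, v) = Add(-2, Add(Rational(-3, 7), Mul(Rational(-1, 7), 1))) = Add(-2, Add(Rational(-3, 7), Rational(-1, 7))) = Add(-2, Rational(-4, 7)) = Rational(-18, 7))
Add(Function('j')(-9, 9), Mul(Function('D')(-6), -115)) = Add(Rational(-18, 7), Mul(Rational(3, 4), -115)) = Add(Rational(-18, 7), Rational(-345, 4)) = Rational(-2487, 28)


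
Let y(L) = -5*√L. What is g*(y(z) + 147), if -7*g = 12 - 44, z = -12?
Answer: 672 - 320*I*√3/7 ≈ 672.0 - 79.179*I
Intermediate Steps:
g = 32/7 (g = -(12 - 44)/7 = -⅐*(-32) = 32/7 ≈ 4.5714)
g*(y(z) + 147) = 32*(-10*I*√3 + 147)/7 = 32*(147 - 10*I*√3)/7 = 672 - 320*I*√3/7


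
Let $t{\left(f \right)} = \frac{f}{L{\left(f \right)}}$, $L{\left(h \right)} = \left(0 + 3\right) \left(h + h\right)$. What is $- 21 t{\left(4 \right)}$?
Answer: $- \frac{7}{2} \approx -3.5$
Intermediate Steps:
$L{\left(h \right)} = 6 h$ ($L{\left(h \right)} = 3 \cdot 2 h = 6 h$)
$t{\left(f \right)} = \frac{1}{6}$ ($t{\left(f \right)} = \frac{f}{6 f} = f \frac{1}{6 f} = \frac{1}{6}$)
$- 21 t{\left(4 \right)} = \left(-21\right) \frac{1}{6} = - \frac{7}{2}$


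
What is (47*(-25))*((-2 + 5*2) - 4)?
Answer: -4700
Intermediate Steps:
(47*(-25))*((-2 + 5*2) - 4) = -1175*((-2 + 10) - 4) = -1175*(8 - 4) = -1175*4 = -4700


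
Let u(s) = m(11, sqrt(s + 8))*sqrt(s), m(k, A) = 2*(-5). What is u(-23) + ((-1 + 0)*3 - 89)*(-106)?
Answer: 9752 - 10*I*sqrt(23) ≈ 9752.0 - 47.958*I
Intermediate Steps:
m(k, A) = -10
u(s) = -10*sqrt(s)
u(-23) + ((-1 + 0)*3 - 89)*(-106) = -10*I*sqrt(23) + ((-1 + 0)*3 - 89)*(-106) = -10*I*sqrt(23) + (-1*3 - 89)*(-106) = -10*I*sqrt(23) + (-3 - 89)*(-106) = -10*I*sqrt(23) - 92*(-106) = -10*I*sqrt(23) + 9752 = 9752 - 10*I*sqrt(23)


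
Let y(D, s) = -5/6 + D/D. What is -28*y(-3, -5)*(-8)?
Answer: 112/3 ≈ 37.333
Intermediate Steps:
y(D, s) = 1/6 (y(D, s) = -5*1/6 + 1 = -5/6 + 1 = 1/6)
-28*y(-3, -5)*(-8) = -28*1/6*(-8) = -14/3*(-8) = 112/3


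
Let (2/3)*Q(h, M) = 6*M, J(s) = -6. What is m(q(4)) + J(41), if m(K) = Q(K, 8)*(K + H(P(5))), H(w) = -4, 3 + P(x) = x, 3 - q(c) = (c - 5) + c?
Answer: -294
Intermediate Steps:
q(c) = 8 - 2*c (q(c) = 3 - ((c - 5) + c) = 3 - ((-5 + c) + c) = 3 - (-5 + 2*c) = 3 + (5 - 2*c) = 8 - 2*c)
P(x) = -3 + x
Q(h, M) = 9*M (Q(h, M) = 3*(6*M)/2 = 9*M)
m(K) = -288 + 72*K (m(K) = (9*8)*(K - 4) = 72*(-4 + K) = -288 + 72*K)
m(q(4)) + J(41) = (-288 + 72*(8 - 2*4)) - 6 = (-288 + 72*(8 - 8)) - 6 = (-288 + 72*0) - 6 = (-288 + 0) - 6 = -288 - 6 = -294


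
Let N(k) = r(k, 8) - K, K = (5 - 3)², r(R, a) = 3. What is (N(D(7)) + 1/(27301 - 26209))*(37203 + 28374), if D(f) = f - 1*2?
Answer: -23848169/364 ≈ -65517.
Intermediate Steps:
D(f) = -2 + f (D(f) = f - 2 = -2 + f)
K = 4 (K = 2² = 4)
N(k) = -1 (N(k) = 3 - 1*4 = 3 - 4 = -1)
(N(D(7)) + 1/(27301 - 26209))*(37203 + 28374) = (-1 + 1/(27301 - 26209))*(37203 + 28374) = (-1 + 1/1092)*65577 = -1091/1092*65577 = -23848169/364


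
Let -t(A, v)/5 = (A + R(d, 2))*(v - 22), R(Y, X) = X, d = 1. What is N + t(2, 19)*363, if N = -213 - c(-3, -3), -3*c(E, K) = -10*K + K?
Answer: 21576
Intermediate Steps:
c(E, K) = 3*K (c(E, K) = -(-10*K + K)/3 = -(-3)*K = 3*K)
N = -204 (N = -213 - 3*(-3) = -213 - 1*(-9) = -213 + 9 = -204)
t(A, v) = -5*(-22 + v)*(2 + A) (t(A, v) = -5*(A + 2)*(v - 22) = -5*(2 + A)*(-22 + v) = -5*(-22 + v)*(2 + A))
N + t(2, 19)*363 = -204 + (220 - 10*19 + 110*2 - 5*2*19)*363 = -204 + (220 - 190 + 220 - 190)*363 = -204 + 60*363 = -204 + 21780 = 21576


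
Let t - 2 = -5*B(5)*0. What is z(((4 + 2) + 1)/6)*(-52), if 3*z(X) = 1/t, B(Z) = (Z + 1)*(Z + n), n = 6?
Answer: -26/3 ≈ -8.6667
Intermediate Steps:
B(Z) = (1 + Z)*(6 + Z) (B(Z) = (Z + 1)*(Z + 6) = (1 + Z)*(6 + Z))
t = 2 (t = 2 - 5*(6 + 5² + 7*5)*0 = 2 - 5*(6 + 25 + 35)*0 = 2 - 5*66*0 = 2 - 330*0 = 2 + 0 = 2)
z(X) = ⅙ (z(X) = (⅓)/2 = (⅓)*(½) = ⅙)
z(((4 + 2) + 1)/6)*(-52) = (⅙)*(-52) = -26/3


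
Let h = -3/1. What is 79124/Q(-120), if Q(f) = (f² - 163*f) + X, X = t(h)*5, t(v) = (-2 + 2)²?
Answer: 19781/8490 ≈ 2.3299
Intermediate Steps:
h = -3 (h = -3*1 = -3)
t(v) = 0 (t(v) = 0² = 0)
X = 0 (X = 0*5 = 0)
Q(f) = f² - 163*f (Q(f) = (f² - 163*f) + 0 = f² - 163*f)
79124/Q(-120) = 79124/((-120*(-163 - 120))) = 79124/((-120*(-283))) = 79124/33960 = 79124*(1/33960) = 19781/8490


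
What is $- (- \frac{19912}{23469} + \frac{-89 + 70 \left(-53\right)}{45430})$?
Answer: $\frac{993760891}{1066196670} \approx 0.93206$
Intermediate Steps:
$- (- \frac{19912}{23469} + \frac{-89 + 70 \left(-53\right)}{45430}) = - (\left(-19912\right) \frac{1}{23469} + \left(-89 - 3710\right) \frac{1}{45430}) = - (- \frac{19912}{23469} - \frac{3799}{45430}) = \left(-1\right) \left(- \frac{993760891}{1066196670}\right) = \frac{993760891}{1066196670}$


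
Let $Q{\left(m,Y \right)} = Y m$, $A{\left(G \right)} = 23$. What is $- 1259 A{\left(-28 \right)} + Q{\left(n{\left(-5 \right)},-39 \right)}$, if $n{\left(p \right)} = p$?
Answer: $-28762$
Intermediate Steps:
$- 1259 A{\left(-28 \right)} + Q{\left(n{\left(-5 \right)},-39 \right)} = \left(-1259\right) 23 - -195 = -28957 + 195 = -28762$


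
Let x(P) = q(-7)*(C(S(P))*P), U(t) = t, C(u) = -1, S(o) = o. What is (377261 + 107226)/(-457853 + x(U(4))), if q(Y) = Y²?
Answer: -484487/458049 ≈ -1.0577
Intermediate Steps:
x(P) = -49*P (x(P) = (-7)²*(-P) = 49*(-P) = -49*P)
(377261 + 107226)/(-457853 + x(U(4))) = (377261 + 107226)/(-457853 - 49*4) = 484487/(-457853 - 196) = 484487/(-458049) = 484487*(-1/458049) = -484487/458049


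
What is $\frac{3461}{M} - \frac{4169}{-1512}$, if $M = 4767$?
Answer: $\frac{1195555}{343224} \approx 3.4833$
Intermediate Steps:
$\frac{3461}{M} - \frac{4169}{-1512} = \frac{3461}{4767} - \frac{4169}{-1512} = 3461 \cdot \frac{1}{4767} - - \frac{4169}{1512} = \frac{3461}{4767} + \frac{4169}{1512} = \frac{1195555}{343224}$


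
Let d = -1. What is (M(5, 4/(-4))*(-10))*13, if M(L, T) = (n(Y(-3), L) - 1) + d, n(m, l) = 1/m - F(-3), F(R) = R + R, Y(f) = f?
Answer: -1430/3 ≈ -476.67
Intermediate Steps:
F(R) = 2*R
n(m, l) = 6 + 1/m (n(m, l) = 1/m - 2*(-3) = 1/m - 1*(-6) = 1/m + 6 = 6 + 1/m)
M(L, T) = 11/3 (M(L, T) = ((6 + 1/(-3)) - 1) - 1 = ((6 - 1/3) - 1) - 1 = (17/3 - 1) - 1 = 14/3 - 1 = 11/3)
(M(5, 4/(-4))*(-10))*13 = ((11/3)*(-10))*13 = -110/3*13 = -1430/3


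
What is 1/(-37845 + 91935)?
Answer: 1/54090 ≈ 1.8488e-5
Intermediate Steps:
1/(-37845 + 91935) = 1/54090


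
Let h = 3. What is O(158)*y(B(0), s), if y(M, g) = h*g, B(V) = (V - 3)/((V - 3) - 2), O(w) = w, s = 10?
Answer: 4740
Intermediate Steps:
B(V) = (-3 + V)/(-5 + V) (B(V) = (-3 + V)/((-3 + V) - 2) = (-3 + V)/(-5 + V))
y(M, g) = 3*g
O(158)*y(B(0), s) = 158*(3*10) = 158*30 = 4740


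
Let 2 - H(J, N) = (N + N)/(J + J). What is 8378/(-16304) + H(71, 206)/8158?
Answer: -1213432965/2360892568 ≈ -0.51397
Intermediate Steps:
H(J, N) = 2 - N/J (H(J, N) = 2 - (N + N)/(J + J) = 2 - 2*N/(2*J) = 2 - 2*N*1/(2*J) = 2 - N/J)
8378/(-16304) + H(71, 206)/8158 = 8378/(-16304) + (2 - 1*206/71)/8158 = 8378*(-1/16304) + (2 - 1*206*1/71)*(1/8158) = -4189/8152 + (2 - 206/71)*(1/8158) = -4189/8152 - 64/71*1/8158 = -4189/8152 - 32/289609 = -1213432965/2360892568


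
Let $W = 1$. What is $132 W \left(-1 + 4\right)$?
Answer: $396$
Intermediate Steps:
$132 W \left(-1 + 4\right) = 132 \cdot 1 \left(-1 + 4\right) = 132 \cdot 1 \cdot 3 = 132 \cdot 3 = 396$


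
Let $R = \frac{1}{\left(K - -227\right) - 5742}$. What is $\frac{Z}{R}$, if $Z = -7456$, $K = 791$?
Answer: $35222144$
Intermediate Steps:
$R = - \frac{1}{4724}$ ($R = \frac{1}{\left(791 - -227\right) - 5742} = \frac{1}{\left(791 + 227\right) - 5742} = \frac{1}{1018 - 5742} = \frac{1}{-4724} = - \frac{1}{4724} \approx -0.00021168$)
$\frac{Z}{R} = - \frac{7456}{- \frac{1}{4724}} = \left(-7456\right) \left(-4724\right) = 35222144$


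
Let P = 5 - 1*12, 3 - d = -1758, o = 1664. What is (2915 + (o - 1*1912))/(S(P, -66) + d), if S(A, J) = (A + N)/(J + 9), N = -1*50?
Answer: 2667/1762 ≈ 1.5136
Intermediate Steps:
d = 1761 (d = 3 - 1*(-1758) = 3 + 1758 = 1761)
P = -7 (P = 5 - 12 = -7)
N = -50
S(A, J) = (-50 + A)/(9 + J) (S(A, J) = (A - 50)/(J + 9) = (-50 + A)/(9 + J))
(2915 + (o - 1*1912))/(S(P, -66) + d) = (2915 + (1664 - 1*1912))/((-50 - 7)/(9 - 66) + 1761) = (2915 + (1664 - 1912))/(-57/(-57) + 1761) = (2915 - 248)/(-1/57*(-57) + 1761) = 2667/(1 + 1761) = 2667/1762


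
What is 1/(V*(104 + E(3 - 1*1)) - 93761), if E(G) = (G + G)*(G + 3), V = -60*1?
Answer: -1/101201 ≈ -9.8813e-6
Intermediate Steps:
V = -60
E(G) = 2*G*(3 + G) (E(G) = (2*G)*(3 + G) = 2*G*(3 + G))
1/(V*(104 + E(3 - 1*1)) - 93761) = 1/(-60*(104 + 2*(3 - 1*1)*(3 + (3 - 1*1))) - 93761) = 1/(-60*(104 + 2*(3 - 1)*(3 + (3 - 1))) - 93761) = 1/(-60*(104 + 2*2*(3 + 2)) - 93761) = 1/(-60*(104 + 2*2*5) - 93761) = 1/(-60*(104 + 20) - 93761) = 1/(-60*124 - 93761) = 1/(-7440 - 93761) = 1/(-101201) = -1/101201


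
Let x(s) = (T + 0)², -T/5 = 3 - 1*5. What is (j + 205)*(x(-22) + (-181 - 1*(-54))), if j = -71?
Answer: -3618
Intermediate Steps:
T = 10 (T = -5*(3 - 1*5) = -5*(3 - 5) = -5*(-2) = 10)
x(s) = 100 (x(s) = (10 + 0)² = 10² = 100)
(j + 205)*(x(-22) + (-181 - 1*(-54))) = (-71 + 205)*(100 + (-181 - 1*(-54))) = 134*(100 + (-181 + 54)) = 134*(100 - 127) = 134*(-27) = -3618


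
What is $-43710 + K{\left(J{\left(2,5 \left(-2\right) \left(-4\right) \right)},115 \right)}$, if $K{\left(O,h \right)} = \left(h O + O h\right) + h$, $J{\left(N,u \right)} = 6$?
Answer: $-42215$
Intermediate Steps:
$K{\left(O,h \right)} = h + 2 O h$ ($K{\left(O,h \right)} = \left(O h + O h\right) + h = 2 O h + h = h + 2 O h$)
$-43710 + K{\left(J{\left(2,5 \left(-2\right) \left(-4\right) \right)},115 \right)} = -43710 + 115 \left(1 + 2 \cdot 6\right) = -43710 + 115 \left(1 + 12\right) = -43710 + 115 \cdot 13 = -43710 + 1495 = -42215$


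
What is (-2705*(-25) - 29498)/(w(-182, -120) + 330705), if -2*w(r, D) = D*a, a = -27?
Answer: 179/1545 ≈ 0.11586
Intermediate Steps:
w(r, D) = 27*D/2 (w(r, D) = -D*(-27)/2 = -(-27)*D/2 = 27*D/2)
(-2705*(-25) - 29498)/(w(-182, -120) + 330705) = (-2705*(-25) - 29498)/((27/2)*(-120) + 330705) = (67625 - 29498)/(-1620 + 330705) = 38127/329085 = 38127*(1/329085) = 179/1545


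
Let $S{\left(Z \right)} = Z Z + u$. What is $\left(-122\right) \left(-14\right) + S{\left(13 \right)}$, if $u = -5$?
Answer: $1872$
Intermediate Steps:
$S{\left(Z \right)} = -5 + Z^{2}$ ($S{\left(Z \right)} = Z Z - 5 = Z^{2} - 5 = -5 + Z^{2}$)
$\left(-122\right) \left(-14\right) + S{\left(13 \right)} = \left(-122\right) \left(-14\right) - \left(5 - 13^{2}\right) = 1708 + \left(-5 + 169\right) = 1708 + 164 = 1872$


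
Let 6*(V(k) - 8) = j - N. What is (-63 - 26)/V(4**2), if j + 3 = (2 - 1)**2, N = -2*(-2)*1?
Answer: -89/7 ≈ -12.714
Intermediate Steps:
N = 4 (N = 4*1 = 4)
j = -2 (j = -3 + (2 - 1)**2 = -3 + 1**2 = -3 + 1 = -2)
V(k) = 7 (V(k) = 8 + (-2 - 1*4)/6 = 8 + (-2 - 4)/6 = 8 + (1/6)*(-6) = 8 - 1 = 7)
(-63 - 26)/V(4**2) = (-63 - 26)/7 = -89*1/7 = -89/7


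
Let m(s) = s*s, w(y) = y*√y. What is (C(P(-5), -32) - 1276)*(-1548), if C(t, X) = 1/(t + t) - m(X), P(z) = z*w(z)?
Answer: 3560400 + 774*I*√5/125 ≈ 3.5604e+6 + 13.846*I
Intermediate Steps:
w(y) = y^(3/2)
P(z) = z^(5/2) (P(z) = z*z^(3/2) = z^(5/2))
m(s) = s²
C(t, X) = 1/(2*t) - X² (C(t, X) = 1/(t + t) - X² = 1/(2*t) - X²)
(C(P(-5), -32) - 1276)*(-1548) = ((1/(2*((-5)^(5/2))) - 1*(-32)²) - 1276)*(-1548) = ((1/(2*((25*I*√5))) - 1*1024) - 1276)*(-1548) = (((-I*√5/125)/2 - 1024) - 1276)*(-1548) = ((-I*√5/250 - 1024) - 1276)*(-1548) = ((-1024 - I*√5/250) - 1276)*(-1548) = (-2300 - I*√5/250)*(-1548) = 3560400 + 774*I*√5/125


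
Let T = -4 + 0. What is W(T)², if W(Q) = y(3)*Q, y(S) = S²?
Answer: 1296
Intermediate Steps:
T = -4
W(Q) = 9*Q (W(Q) = 3²*Q = 9*Q)
W(T)² = (9*(-4))² = (-36)² = 1296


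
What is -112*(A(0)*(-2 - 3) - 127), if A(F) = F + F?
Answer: 14224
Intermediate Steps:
A(F) = 2*F
-112*(A(0)*(-2 - 3) - 127) = -112*((2*0)*(-2 - 3) - 127) = -112*(0*(-5) - 127) = -112*(0 - 127) = -112*(-127) = 14224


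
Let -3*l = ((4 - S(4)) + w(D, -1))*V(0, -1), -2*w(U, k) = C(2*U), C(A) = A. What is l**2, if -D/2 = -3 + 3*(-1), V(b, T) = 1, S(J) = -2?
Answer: 4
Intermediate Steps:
D = 12 (D = -2*(-3 + 3*(-1)) = -2*(-3 - 3) = -2*(-6) = 12)
w(U, k) = -U
l = 2 (l = -((4 - 1*(-2)) - 1*12)/3 = -((4 + 2) - 12)/3 = -(6 - 12)/3 = -(-2) = -1/3*(-6) = 2)
l**2 = 2**2 = 4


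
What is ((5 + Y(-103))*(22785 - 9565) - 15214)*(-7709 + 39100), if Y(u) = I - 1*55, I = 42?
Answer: -3797494834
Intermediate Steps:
Y(u) = -13 (Y(u) = 42 - 1*55 = 42 - 55 = -13)
((5 + Y(-103))*(22785 - 9565) - 15214)*(-7709 + 39100) = ((5 - 13)*(22785 - 9565) - 15214)*(-7709 + 39100) = (-8*13220 - 15214)*31391 = (-105760 - 15214)*31391 = -120974*31391 = -3797494834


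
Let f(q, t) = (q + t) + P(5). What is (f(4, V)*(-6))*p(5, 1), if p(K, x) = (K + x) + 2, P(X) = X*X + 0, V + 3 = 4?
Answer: -1440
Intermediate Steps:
V = 1 (V = -3 + 4 = 1)
P(X) = X² (P(X) = X² + 0 = X²)
p(K, x) = 2 + K + x
f(q, t) = 25 + q + t (f(q, t) = (q + t) + 5² = (q + t) + 25 = 25 + q + t)
(f(4, V)*(-6))*p(5, 1) = ((25 + 4 + 1)*(-6))*(2 + 5 + 1) = (30*(-6))*8 = -180*8 = -1440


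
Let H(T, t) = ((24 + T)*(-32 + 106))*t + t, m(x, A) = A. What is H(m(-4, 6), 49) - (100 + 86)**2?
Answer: 74233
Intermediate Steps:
H(T, t) = t + t*(1776 + 74*T) (H(T, t) = ((24 + T)*74)*t + t = (1776 + 74*T)*t + t = t*(1776 + 74*T) + t = t + t*(1776 + 74*T))
H(m(-4, 6), 49) - (100 + 86)**2 = 49*(1777 + 74*6) - (100 + 86)**2 = 49*(1777 + 444) - 1*186**2 = 49*2221 - 1*34596 = 108829 - 34596 = 74233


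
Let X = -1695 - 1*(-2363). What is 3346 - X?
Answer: 2678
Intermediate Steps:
X = 668 (X = -1695 + 2363 = 668)
3346 - X = 3346 - 1*668 = 3346 - 668 = 2678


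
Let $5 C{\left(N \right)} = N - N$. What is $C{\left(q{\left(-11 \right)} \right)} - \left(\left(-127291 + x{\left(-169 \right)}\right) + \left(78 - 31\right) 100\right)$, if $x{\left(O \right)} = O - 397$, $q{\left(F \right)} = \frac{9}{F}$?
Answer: $123157$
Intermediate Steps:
$x{\left(O \right)} = -397 + O$
$C{\left(N \right)} = 0$ ($C{\left(N \right)} = \frac{N - N}{5} = \frac{1}{5} \cdot 0 = 0$)
$C{\left(q{\left(-11 \right)} \right)} - \left(\left(-127291 + x{\left(-169 \right)}\right) + \left(78 - 31\right) 100\right) = 0 - \left(\left(-127291 - 566\right) + \left(78 - 31\right) 100\right) = 0 - \left(\left(-127291 - 566\right) + 47 \cdot 100\right) = 0 - \left(-127857 + 4700\right) = 0 - -123157 = 0 + 123157 = 123157$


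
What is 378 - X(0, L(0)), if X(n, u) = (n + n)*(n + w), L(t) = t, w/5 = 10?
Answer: 378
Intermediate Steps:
w = 50 (w = 5*10 = 50)
X(n, u) = 2*n*(50 + n) (X(n, u) = (n + n)*(n + 50) = (2*n)*(50 + n) = 2*n*(50 + n))
378 - X(0, L(0)) = 378 - 2*0*(50 + 0) = 378 - 2*0*50 = 378 - 1*0 = 378 + 0 = 378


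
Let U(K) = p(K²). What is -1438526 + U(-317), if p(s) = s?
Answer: -1338037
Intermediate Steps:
U(K) = K²
-1438526 + U(-317) = -1438526 + (-317)² = -1438526 + 100489 = -1338037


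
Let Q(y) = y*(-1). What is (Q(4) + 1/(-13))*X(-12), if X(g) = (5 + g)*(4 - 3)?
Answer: 371/13 ≈ 28.538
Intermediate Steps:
Q(y) = -y
X(g) = 5 + g (X(g) = (5 + g)*1 = 5 + g)
(Q(4) + 1/(-13))*X(-12) = (-1*4 + 1/(-13))*(5 - 12) = (-4 - 1/13)*(-7) = -53/13*(-7) = 371/13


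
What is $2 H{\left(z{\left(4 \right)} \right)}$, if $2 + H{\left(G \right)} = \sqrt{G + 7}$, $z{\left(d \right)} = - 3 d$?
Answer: $-4 + 2 i \sqrt{5} \approx -4.0 + 4.4721 i$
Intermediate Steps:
$H{\left(G \right)} = -2 + \sqrt{7 + G}$ ($H{\left(G \right)} = -2 + \sqrt{G + 7} = -2 + \sqrt{7 + G}$)
$2 H{\left(z{\left(4 \right)} \right)} = 2 \left(-2 + \sqrt{7 - 12}\right) = 2 \left(-2 + \sqrt{-5}\right) = 2 \left(-2 + i \sqrt{5}\right) = -4 + 2 i \sqrt{5}$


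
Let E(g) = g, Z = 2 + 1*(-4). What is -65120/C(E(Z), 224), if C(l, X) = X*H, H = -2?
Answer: 2035/14 ≈ 145.36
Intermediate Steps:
Z = -2 (Z = 2 - 4 = -2)
C(l, X) = -2*X (C(l, X) = X*(-2) = -2*X)
-65120/C(E(Z), 224) = -65120/((-2*224)) = -65120/(-448) = -65120*(-1/448) = 2035/14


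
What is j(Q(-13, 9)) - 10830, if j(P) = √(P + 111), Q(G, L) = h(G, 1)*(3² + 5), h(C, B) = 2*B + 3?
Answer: -10830 + √181 ≈ -10817.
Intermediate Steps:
h(C, B) = 3 + 2*B
Q(G, L) = 70 (Q(G, L) = (3 + 2*1)*(3² + 5) = (3 + 2)*(9 + 5) = 5*14 = 70)
j(P) = √(111 + P)
j(Q(-13, 9)) - 10830 = √(111 + 70) - 10830 = √181 - 10830 = -10830 + √181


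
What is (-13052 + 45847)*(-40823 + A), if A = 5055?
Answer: -1173011560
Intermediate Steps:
(-13052 + 45847)*(-40823 + A) = (-13052 + 45847)*(-40823 + 5055) = 32795*(-35768) = -1173011560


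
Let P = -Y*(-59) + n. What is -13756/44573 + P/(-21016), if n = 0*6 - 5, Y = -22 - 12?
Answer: -199459793/936746168 ≈ -0.21293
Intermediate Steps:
Y = -34
n = -5 (n = 0 - 5 = -5)
P = -2011 (P = -1*(-34)*(-59) - 5 = 34*(-59) - 5 = -2006 - 5 = -2011)
-13756/44573 + P/(-21016) = -13756/44573 - 2011/(-21016) = -13756*1/44573 - 2011*(-1/21016) = -13756/44573 + 2011/21016 = -199459793/936746168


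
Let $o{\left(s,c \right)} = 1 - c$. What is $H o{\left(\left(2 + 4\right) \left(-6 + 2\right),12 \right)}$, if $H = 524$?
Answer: $-5764$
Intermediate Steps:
$H o{\left(\left(2 + 4\right) \left(-6 + 2\right),12 \right)} = 524 \left(1 - 12\right) = 524 \left(-11\right) = -5764$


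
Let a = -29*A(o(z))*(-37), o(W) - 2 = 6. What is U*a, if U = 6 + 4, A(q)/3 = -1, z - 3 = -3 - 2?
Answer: -32190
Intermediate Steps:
z = -2 (z = 3 + (-3 - 2) = 3 - 5 = -2)
o(W) = 8 (o(W) = 2 + 6 = 8)
A(q) = -3 (A(q) = 3*(-1) = -3)
U = 10
a = -3219 (a = -29*(-3)*(-37) = 87*(-37) = -3219)
U*a = 10*(-3219) = -32190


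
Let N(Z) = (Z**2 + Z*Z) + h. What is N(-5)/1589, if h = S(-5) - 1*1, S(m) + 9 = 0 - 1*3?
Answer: 37/1589 ≈ 0.023285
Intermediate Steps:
S(m) = -12 (S(m) = -9 + (0 - 1*3) = -9 + (0 - 3) = -9 - 3 = -12)
h = -13 (h = -12 - 1*1 = -12 - 1 = -13)
N(Z) = -13 + 2*Z**2 (N(Z) = (Z**2 + Z*Z) - 13 = (Z**2 + Z**2) - 13 = 2*Z**2 - 13 = -13 + 2*Z**2)
N(-5)/1589 = (-13 + 2*(-5)**2)/1589 = (-13 + 2*25)/1589 = (-13 + 50)/1589 = (1/1589)*37 = 37/1589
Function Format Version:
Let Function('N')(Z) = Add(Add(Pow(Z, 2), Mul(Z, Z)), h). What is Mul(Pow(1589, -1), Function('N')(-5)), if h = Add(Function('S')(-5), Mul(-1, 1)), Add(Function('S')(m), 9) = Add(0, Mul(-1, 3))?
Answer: Rational(37, 1589) ≈ 0.023285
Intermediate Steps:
Function('S')(m) = -12 (Function('S')(m) = Add(-9, Add(0, Mul(-1, 3))) = Add(-9, Add(0, -3)) = Add(-9, -3) = -12)
h = -13 (h = Add(-12, Mul(-1, 1)) = Add(-12, -1) = -13)
Function('N')(Z) = Add(-13, Mul(2, Pow(Z, 2))) (Function('N')(Z) = Add(Add(Pow(Z, 2), Mul(Z, Z)), -13) = Add(Add(Pow(Z, 2), Pow(Z, 2)), -13) = Add(Mul(2, Pow(Z, 2)), -13) = Add(-13, Mul(2, Pow(Z, 2))))
Mul(Pow(1589, -1), Function('N')(-5)) = Mul(Pow(1589, -1), Add(-13, Mul(2, Pow(-5, 2)))) = Mul(Rational(1, 1589), Add(-13, Mul(2, 25))) = Mul(Rational(1, 1589), Add(-13, 50)) = Mul(Rational(1, 1589), 37) = Rational(37, 1589)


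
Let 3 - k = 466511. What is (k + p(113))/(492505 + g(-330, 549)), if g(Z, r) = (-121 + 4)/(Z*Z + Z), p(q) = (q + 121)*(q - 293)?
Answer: -18407247320/17823755911 ≈ -1.0327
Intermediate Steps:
k = -466508 (k = 3 - 1*466511 = 3 - 466511 = -466508)
p(q) = (-293 + q)*(121 + q) (p(q) = (121 + q)*(-293 + q) = (-293 + q)*(121 + q))
g(Z, r) = -117/(Z + Z²) (g(Z, r) = -117/(Z² + Z) = -117/(Z + Z²))
(k + p(113))/(492505 + g(-330, 549)) = (-466508 + (-35453 + 113² - 172*113))/(492505 - 117/(-330*(1 - 330))) = (-466508 + (-35453 + 12769 - 19436))/(492505 - 117*(-1/330)/(-329)) = (-466508 - 42120)/(492505 - 117*(-1/330)*(-1/329)) = -508628/(492505 - 39/36190) = -508628/17823755911/36190 = -508628*36190/17823755911 = -18407247320/17823755911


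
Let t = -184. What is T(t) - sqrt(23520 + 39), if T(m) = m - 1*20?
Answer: -204 - sqrt(23559) ≈ -357.49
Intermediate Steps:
T(m) = -20 + m (T(m) = m - 20 = -20 + m)
T(t) - sqrt(23520 + 39) = (-20 - 184) - sqrt(23520 + 39) = -204 - sqrt(23559)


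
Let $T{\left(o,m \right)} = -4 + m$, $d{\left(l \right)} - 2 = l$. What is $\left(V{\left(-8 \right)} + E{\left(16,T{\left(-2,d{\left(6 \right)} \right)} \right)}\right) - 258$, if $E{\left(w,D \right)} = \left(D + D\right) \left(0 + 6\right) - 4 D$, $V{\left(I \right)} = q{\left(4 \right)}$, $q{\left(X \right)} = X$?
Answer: $-222$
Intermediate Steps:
$V{\left(I \right)} = 4$
$d{\left(l \right)} = 2 + l$
$E{\left(w,D \right)} = 8 D$ ($E{\left(w,D \right)} = 2 D 6 - 4 D = 12 D - 4 D = 8 D$)
$\left(V{\left(-8 \right)} + E{\left(16,T{\left(-2,d{\left(6 \right)} \right)} \right)}\right) - 258 = \left(4 + 8 \left(-4 + \left(2 + 6\right)\right)\right) - 258 = \left(4 + 8 \left(-4 + 8\right)\right) - 258 = \left(4 + 8 \cdot 4\right) - 258 = \left(4 + 32\right) - 258 = 36 - 258 = -222$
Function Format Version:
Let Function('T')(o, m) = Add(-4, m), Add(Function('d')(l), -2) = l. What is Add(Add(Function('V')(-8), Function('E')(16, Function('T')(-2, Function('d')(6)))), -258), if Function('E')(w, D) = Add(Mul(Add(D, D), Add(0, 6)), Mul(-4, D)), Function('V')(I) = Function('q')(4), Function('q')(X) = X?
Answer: -222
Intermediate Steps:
Function('V')(I) = 4
Function('d')(l) = Add(2, l)
Function('E')(w, D) = Mul(8, D) (Function('E')(w, D) = Add(Mul(Mul(2, D), 6), Mul(-4, D)) = Add(Mul(12, D), Mul(-4, D)) = Mul(8, D))
Add(Add(Function('V')(-8), Function('E')(16, Function('T')(-2, Function('d')(6)))), -258) = Add(Add(4, Mul(8, Add(-4, Add(2, 6)))), -258) = Add(Add(4, Mul(8, Add(-4, 8))), -258) = Add(Add(4, Mul(8, 4)), -258) = Add(Add(4, 32), -258) = Add(36, -258) = -222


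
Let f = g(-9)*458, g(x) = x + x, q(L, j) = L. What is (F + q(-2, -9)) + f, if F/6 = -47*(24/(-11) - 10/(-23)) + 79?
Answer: -1841672/253 ≈ -7279.3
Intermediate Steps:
g(x) = 2*x
f = -8244 (f = (2*(-9))*458 = -18*458 = -8244)
F = 244566/253 (F = 6*(-47*(24/(-11) - 10/(-23)) + 79) = 6*(-47*(24*(-1/11) - 10*(-1/23)) + 79) = 6*(-47*(-24/11 + 10/23) + 79) = 6*(-47*(-442/253) + 79) = 6*(20774/253 + 79) = 6*(40761/253) = 244566/253 ≈ 966.66)
(F + q(-2, -9)) + f = (244566/253 - 2) - 8244 = 244060/253 - 8244 = -1841672/253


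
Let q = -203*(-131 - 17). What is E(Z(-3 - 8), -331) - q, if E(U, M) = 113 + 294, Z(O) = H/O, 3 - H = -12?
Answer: -29637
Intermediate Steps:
H = 15 (H = 3 - 1*(-12) = 3 + 12 = 15)
Z(O) = 15/O
E(U, M) = 407
q = 30044 (q = -203*(-148) = 30044)
E(Z(-3 - 8), -331) - q = 407 - 1*30044 = 407 - 30044 = -29637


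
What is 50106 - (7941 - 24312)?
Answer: 66477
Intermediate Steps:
50106 - (7941 - 24312) = 50106 - 1*(-16371) = 50106 + 16371 = 66477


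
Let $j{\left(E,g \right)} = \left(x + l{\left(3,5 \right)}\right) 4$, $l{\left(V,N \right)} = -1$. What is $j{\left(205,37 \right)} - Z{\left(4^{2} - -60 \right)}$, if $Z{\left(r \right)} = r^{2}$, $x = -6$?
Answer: $-5804$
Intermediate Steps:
$j{\left(E,g \right)} = -28$ ($j{\left(E,g \right)} = \left(-6 - 1\right) 4 = \left(-7\right) 4 = -28$)
$j{\left(205,37 \right)} - Z{\left(4^{2} - -60 \right)} = -28 - \left(4^{2} - -60\right)^{2} = -28 - \left(16 + 60\right)^{2} = -28 - 76^{2} = -28 - 5776 = -5804$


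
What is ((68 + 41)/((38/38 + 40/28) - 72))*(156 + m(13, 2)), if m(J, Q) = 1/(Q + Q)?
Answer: -476875/1948 ≈ -244.80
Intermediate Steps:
m(J, Q) = 1/(2*Q)
((68 + 41)/((38/38 + 40/28) - 72))*(156 + m(13, 2)) = ((68 + 41)/((38/38 + 40/28) - 72))*(156 + (½)/2) = (109/((38*(1/38) + 40*(1/28)) - 72))*(156 + (½)*(½)) = (109/((1 + 10/7) - 72))*(156 + ¼) = (109/(17/7 - 72))*(625/4) = (109/(-487/7))*(625/4) = (109*(-7/487))*(625/4) = -763/487*625/4 = -476875/1948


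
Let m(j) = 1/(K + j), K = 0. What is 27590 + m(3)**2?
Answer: 248311/9 ≈ 27590.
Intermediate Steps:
m(j) = 1/j (m(j) = 1/(0 + j) = 1/j)
27590 + m(3)**2 = 27590 + (1/3)**2 = 27590 + 1/9 = 248311/9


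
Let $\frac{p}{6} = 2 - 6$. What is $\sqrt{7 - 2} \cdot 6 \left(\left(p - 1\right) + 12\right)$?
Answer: $- 78 \sqrt{5} \approx -174.41$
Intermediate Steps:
$p = -24$ ($p = 6 \left(2 - 6\right) = 6 \left(-4\right) = -24$)
$\sqrt{7 - 2} \cdot 6 \left(\left(p - 1\right) + 12\right) = \sqrt{7 - 2} \cdot 6 \left(\left(-24 - 1\right) + 12\right) = \sqrt{5} \cdot 6 \left(-25 + 12\right) = 6 \sqrt{5} \left(-13\right) = - 78 \sqrt{5}$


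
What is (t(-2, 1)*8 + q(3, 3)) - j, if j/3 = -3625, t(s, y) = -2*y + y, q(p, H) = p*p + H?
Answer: 10879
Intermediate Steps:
q(p, H) = H + p² (q(p, H) = p² + H = H + p²)
t(s, y) = -y
j = -10875 (j = 3*(-3625) = -10875)
(t(-2, 1)*8 + q(3, 3)) - j = (-1*1*8 + (3 + 3²)) - 1*(-10875) = (-1*8 + (3 + 9)) + 10875 = (-8 + 12) + 10875 = 4 + 10875 = 10879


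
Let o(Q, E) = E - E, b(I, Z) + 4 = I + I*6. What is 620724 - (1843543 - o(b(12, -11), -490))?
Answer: -1222819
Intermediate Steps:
b(I, Z) = -4 + 7*I (b(I, Z) = -4 + (I + I*6) = -4 + (I + 6*I) = -4 + 7*I)
o(Q, E) = 0
620724 - (1843543 - o(b(12, -11), -490)) = 620724 - (1843543 - 1*0) = 620724 - (1843543 + 0) = 620724 - 1*1843543 = 620724 - 1843543 = -1222819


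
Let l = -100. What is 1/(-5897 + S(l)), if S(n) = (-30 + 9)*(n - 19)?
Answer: -1/3398 ≈ -0.00029429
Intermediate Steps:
S(n) = 399 - 21*n (S(n) = -21*(-19 + n) = 399 - 21*n)
1/(-5897 + S(l)) = 1/(-5897 + (399 - 21*(-100))) = 1/(-5897 + (399 + 2100)) = 1/(-5897 + 2499) = 1/(-3398) = -1/3398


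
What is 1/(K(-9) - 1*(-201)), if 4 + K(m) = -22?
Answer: 1/175 ≈ 0.0057143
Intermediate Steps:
K(m) = -26 (K(m) = -4 - 22 = -26)
1/(K(-9) - 1*(-201)) = 1/(-26 - 1*(-201)) = 1/(-26 + 201) = 1/175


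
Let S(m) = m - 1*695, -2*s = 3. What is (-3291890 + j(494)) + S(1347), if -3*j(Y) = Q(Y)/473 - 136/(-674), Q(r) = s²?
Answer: -6295519672945/1912812 ≈ -3.2912e+6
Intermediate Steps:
s = -3/2 (s = -½*3 = -3/2 ≈ -1.5000)
S(m) = -695 + m (S(m) = m - 695 = -695 + m)
Q(r) = 9/4 (Q(r) = (-3/2)² = 9/4)
j(Y) = -131689/1912812 (j(Y) = -((9/4)/473 - 136/(-674))/3 = -((9/4)*(1/473) - 136*(-1/674))/3 = -(9/1892 + 68/337)/3 = -⅓*131689/637604 = -131689/1912812)
(-3291890 + j(494)) + S(1347) = (-3291890 - 131689/1912812) + (-695 + 1347) = -6296766826369/1912812 + 652 = -6295519672945/1912812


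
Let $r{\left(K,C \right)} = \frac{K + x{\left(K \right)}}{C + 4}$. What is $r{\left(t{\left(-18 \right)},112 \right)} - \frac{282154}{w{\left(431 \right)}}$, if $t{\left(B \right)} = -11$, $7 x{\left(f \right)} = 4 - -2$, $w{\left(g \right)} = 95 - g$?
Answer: $\frac{584401}{696} \approx 839.66$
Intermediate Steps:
$x{\left(f \right)} = \frac{6}{7}$ ($x{\left(f \right)} = \frac{4 - -2}{7} = \frac{4 + 2}{7} = \frac{1}{7} \cdot 6 = \frac{6}{7}$)
$r{\left(K,C \right)} = \frac{\frac{6}{7} + K}{4 + C}$ ($r{\left(K,C \right)} = \frac{K + \frac{6}{7}}{C + 4} = \frac{\frac{6}{7} + K}{4 + C}$)
$r{\left(t{\left(-18 \right)},112 \right)} - \frac{282154}{w{\left(431 \right)}} = \frac{\frac{6}{7} - 11}{4 + 112} - \frac{282154}{95 - 431} = \frac{1}{116} \left(- \frac{71}{7}\right) - \frac{282154}{95 - 431} = \frac{1}{116} \left(- \frac{71}{7}\right) - \frac{282154}{-336} = - \frac{71}{812} - - \frac{141077}{168} = - \frac{71}{812} + \frac{141077}{168} = \frac{584401}{696}$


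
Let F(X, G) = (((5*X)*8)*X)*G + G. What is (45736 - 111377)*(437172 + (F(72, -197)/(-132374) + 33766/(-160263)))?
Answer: -55383073082574548381/1928604942 ≈ -2.8717e+10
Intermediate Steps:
F(X, G) = G + 40*G*X² (F(X, G) = ((40*X)*X)*G + G = (40*X²)*G + G = 40*G*X² + G = G + 40*G*X²)
(45736 - 111377)*(437172 + (F(72, -197)/(-132374) + 33766/(-160263))) = (45736 - 111377)*(437172 + (-197*(1 + 40*72²)/(-132374) + 33766/(-160263))) = -65641*(437172 + (-197*(1 + 40*5184)*(-1/132374) + 33766*(-1/160263))) = -65641*(437172 + (-197*(1 + 207360)*(-1/132374) - 33766/160263)) = -65641*(437172 + (-197*207361*(-1/132374) - 33766/160263)) = -65641*(437172 + (-40850117*(-1/132374) - 33766/160263)) = -65641*(437172 + (3713647/12034 - 33766/160263)) = -65641*(437172 + 594753869117/1928604942) = -65641*843726833573141/1928604942 = -55383073082574548381/1928604942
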